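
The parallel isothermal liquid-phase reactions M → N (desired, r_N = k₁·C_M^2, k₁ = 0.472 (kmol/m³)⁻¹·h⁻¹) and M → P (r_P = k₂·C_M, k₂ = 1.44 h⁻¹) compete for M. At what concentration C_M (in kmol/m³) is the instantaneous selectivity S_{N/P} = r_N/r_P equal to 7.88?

S_{N/P} = (k₁/k₂)·C_M ⇒ C_M = S·k₂/k₁.
= 7.88×1.44/0.472 = 24.0 kmol/m³.

24.0 kmol/m³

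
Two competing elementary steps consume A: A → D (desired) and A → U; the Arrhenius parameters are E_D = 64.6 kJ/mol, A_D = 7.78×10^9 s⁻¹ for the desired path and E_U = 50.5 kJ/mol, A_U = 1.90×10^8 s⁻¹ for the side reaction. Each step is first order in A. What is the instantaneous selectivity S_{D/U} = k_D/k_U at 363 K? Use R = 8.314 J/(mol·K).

k_D/k_U = (A_D/A_U)·exp[−(E_D−E_U)/(RT)] = (A_D/A_U)·exp[(E_U−E_D)/(RT)].
(E_U−E_D)/(RT) = (50.5−64.6)×10³/(8.314×363) = -14100/3018 = -4.672.
k_D/k_U = (7.78×10^9/1.90×10^8)·exp(-4.672) = 40.95 × 0.009354 = 0.383.
Since E_D > E_U, raising the temperature improves selectivity toward D.

0.383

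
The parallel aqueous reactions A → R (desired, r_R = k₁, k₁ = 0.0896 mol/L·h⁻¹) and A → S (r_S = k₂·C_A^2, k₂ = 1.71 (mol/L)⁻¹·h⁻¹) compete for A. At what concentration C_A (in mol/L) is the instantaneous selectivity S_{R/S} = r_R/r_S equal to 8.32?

S_{R/S} = (k₁/k₂)·C_A^-2 ⇒ C_A = (S·k₂/k₁)^(-0.5).
= (8.32×1.71/0.0896)^(-0.5) = (158.8)^(-0.5) = 0.0794 mol/L.

0.0794 mol/L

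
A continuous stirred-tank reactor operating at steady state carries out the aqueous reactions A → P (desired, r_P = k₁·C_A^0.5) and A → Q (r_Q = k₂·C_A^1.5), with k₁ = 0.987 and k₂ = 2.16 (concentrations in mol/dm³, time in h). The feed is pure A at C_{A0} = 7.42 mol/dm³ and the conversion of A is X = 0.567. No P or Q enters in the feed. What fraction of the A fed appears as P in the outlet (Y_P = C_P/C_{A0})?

0.0706

Exit C_A = C_{A0}(1−X) = 7.42×0.433 = 3.213 mol/dm³.
A CSTR operates uniformly at the exit composition, giving r_P = 1.769 and r_Q = 12.44 (each k·C_A^n at C_A = 3.213).
Fraction of consumed A going to P: r_P/(r_P+r_Q) = 0.1245.
C_P = 0.1245·C_{A0}·X = 0.1245×7.42×0.567 = 0.524 mol/dm³; Y_P = C_P/C_{A0} = 0.0706.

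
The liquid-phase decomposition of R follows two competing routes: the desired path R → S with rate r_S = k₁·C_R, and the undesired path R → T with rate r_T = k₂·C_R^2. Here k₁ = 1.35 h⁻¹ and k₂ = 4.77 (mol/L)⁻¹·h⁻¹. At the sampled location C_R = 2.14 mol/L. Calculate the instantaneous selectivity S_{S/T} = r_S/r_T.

S_{S/T} = r_S/r_T = (k₁·C_R)/(k₂·C_R^2) = (k₁/k₂)·C_R⁻¹.
= (1.35×2.140) / (4.77×2.140^2) = 2.889/21.84 = 0.132.
The undesired path is higher order in R, so low C_R (CSTR or dilute feed) favours S.

0.132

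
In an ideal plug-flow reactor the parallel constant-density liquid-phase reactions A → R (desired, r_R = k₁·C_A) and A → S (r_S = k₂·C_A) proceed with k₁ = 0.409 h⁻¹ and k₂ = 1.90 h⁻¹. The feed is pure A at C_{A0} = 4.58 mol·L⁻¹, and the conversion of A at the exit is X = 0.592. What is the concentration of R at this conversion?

0.480 mol·L⁻¹

C_A = C_{A0}(1−X) = 1.869 mol·L⁻¹.
Both paths are first order in A, so the instantaneous fraction to R is constant: dC_R/d(−C_A) = k₁/(k₁+k₂) = 0.1771.
C_R = 0.1771·(C_{A0}−C_A) = 0.1771×2.711 = 0.480 mol·L⁻¹.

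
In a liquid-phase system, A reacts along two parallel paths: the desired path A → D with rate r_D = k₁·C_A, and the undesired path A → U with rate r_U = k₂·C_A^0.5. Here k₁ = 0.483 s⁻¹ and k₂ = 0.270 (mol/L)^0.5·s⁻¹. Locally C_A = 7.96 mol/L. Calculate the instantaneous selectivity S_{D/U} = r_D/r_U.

5.05

S_{D/U} = r_D/r_U = (k₁·C_A)/(k₂·C_A^0.5) = (k₁/k₂)·C_A^0.5.
= (0.483×7.960) / (0.270×7.960^0.5) = 3.845/0.7618 = 5.05.
Since the desired path is higher order in A, keeping C_A high (PFR or concentrated feed) favours D.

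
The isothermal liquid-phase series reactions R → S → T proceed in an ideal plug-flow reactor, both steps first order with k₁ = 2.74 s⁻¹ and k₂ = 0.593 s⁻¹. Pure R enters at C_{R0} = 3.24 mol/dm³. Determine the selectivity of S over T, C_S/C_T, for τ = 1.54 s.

1.00

Solving the coupled first-order balances gives C_S(τ) = [k₁/(k₂−k₁)]·C_{R0}·(e^(−k₁τ) − e^(−k₂τ)).
e^(−k₁τ) = e^(−2.74×1.54) = e^(−4.220) = 0.01470; e^(−k₂τ) = e^(−0.9132) = 0.4012.
C_S = 2.74×3.24/(0.593−2.74) × (0.01470−0.4012) = (-4.135)×(-0.3865) = 1.598 mol/dm³.
C_R = C_{R0}e^(−k₁τ) = 0.04764 mol/dm³, so C_T = C_{R0}−C_R−C_S = 1.594 mol/dm³; C_S/C_T = 1.00.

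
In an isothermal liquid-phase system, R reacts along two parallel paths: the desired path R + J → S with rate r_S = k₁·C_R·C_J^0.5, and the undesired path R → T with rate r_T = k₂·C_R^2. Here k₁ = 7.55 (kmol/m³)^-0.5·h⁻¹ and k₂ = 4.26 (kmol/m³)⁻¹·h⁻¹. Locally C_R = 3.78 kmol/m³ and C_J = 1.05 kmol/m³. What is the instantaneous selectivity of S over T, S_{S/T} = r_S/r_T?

0.480

S_{S/T} = r_S/r_T = (k₁·C_R·C_J^0.5)/(k₂·C_R^2) = (k₁/k₂)·C_R⁻¹·C_J^0.5.
= (7.55×3.780×1.050^0.5) / (4.26×3.780^2) = 29.24/60.87 = 0.480.
The undesired path is higher order in R, so low C_R (CSTR or dilute feed) favours S.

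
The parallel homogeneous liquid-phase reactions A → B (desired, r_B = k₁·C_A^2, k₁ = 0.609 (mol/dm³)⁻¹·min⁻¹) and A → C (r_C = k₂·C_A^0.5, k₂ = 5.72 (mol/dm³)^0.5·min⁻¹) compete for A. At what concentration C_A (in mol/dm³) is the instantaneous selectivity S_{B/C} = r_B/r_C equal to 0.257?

1.80 mol/dm³

S_{B/C} = (k₁/k₂)·C_A^1.5 ⇒ C_A = (S·k₂/k₁)^(1/1.5).
= (0.257×5.72/0.609)^(0.6667) = (2.414)^(0.6667) = 1.80 mol/dm³.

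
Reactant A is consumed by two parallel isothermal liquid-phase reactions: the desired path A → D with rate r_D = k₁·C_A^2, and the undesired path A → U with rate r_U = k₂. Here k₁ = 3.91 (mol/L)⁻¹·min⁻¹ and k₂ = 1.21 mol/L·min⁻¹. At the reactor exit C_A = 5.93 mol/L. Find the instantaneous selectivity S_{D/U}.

114

S_{D/U} = r_D/r_U = (k₁·C_A^2)/(k₂) = (k₁/k₂)·C_A^2.
= (3.91×5.930^2) / (1.21) = 137.5/1.210 = 114.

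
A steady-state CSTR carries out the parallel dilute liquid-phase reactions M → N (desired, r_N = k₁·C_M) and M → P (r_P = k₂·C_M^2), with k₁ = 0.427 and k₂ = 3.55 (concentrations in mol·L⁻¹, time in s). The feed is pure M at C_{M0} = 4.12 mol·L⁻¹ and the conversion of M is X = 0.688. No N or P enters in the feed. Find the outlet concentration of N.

0.243 mol·L⁻¹

Exit C_M = C_{M0}(1−X) = 4.12×0.312 = 1.285 mol·L⁻¹.
In a CSTR the entire volume is at exit conditions, so r_N = 0.427×1.285 = 0.5489 and r_P = 3.55×1.285^2 = 5.866.
Fraction of consumed M going to N: r_N/(r_N+r_P) = 0.08557.
C_N = 0.08557·C_{M0}·X = 0.08557×4.12×0.688 = 0.243 mol·L⁻¹.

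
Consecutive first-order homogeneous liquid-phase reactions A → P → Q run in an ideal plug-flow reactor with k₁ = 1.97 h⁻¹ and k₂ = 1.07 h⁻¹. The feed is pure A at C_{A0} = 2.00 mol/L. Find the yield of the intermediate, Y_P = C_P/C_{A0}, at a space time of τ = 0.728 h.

For first-order series with pure A initially, C_P(τ) = k₁C_{A0}/(k₂−k₁)·(e^(−k₁τ) − e^(−k₂τ)).
e^(−k₁τ) = e^(−1.97×0.728) = e^(−1.434) = 0.2383; e^(−k₂τ) = e^(−0.7790) = 0.4589.
C_P = 1.97×2.00/(1.07−1.97) × (0.2383−0.4589) = (-4.378)×(-0.2206) = 0.9656 mol/L.
Y_P = C_P/C_{A0} = 0.9656/2.00 = 0.483.

0.483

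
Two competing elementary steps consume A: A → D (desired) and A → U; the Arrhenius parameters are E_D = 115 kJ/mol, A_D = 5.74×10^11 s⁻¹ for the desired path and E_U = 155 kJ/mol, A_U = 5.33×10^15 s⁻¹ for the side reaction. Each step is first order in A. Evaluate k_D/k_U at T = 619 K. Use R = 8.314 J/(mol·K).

Since both paths have the same order in A, the concentration cancels and S_{D/U} = k_D/k_U = (A_D/A_U)·exp[(E_U−E_D)/(RT)].
(E_U−E_D)/(RT) = (155−115)×10³/(8.314×619) = 40000/5146 = 7.772.
k_D/k_U = (5.74×10^11/5.33×10^15)·exp(7.772) = 1.077×10^-4 × 2374 = 0.256.

0.256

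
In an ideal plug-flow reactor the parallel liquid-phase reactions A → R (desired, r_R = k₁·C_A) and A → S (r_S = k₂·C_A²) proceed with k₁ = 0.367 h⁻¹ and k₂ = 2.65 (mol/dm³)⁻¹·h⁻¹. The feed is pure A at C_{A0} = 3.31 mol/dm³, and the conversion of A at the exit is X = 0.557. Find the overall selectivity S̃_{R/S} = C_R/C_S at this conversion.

0.0610

C_A = C_{A0}(1−X) = 1.466 mol/dm³.
Along a PFR/batch, dC_R/dC_A = −r_R/(r_R+r_S) = −k₁/(k₁+k₂·C_A).
Integrating from C_{A0} to C_A: C_R = (0.367/2.65)·ln[(0.367+2.65·3.31)/(0.367+2.65·1.47)] = 0.1385·ln(9.139/4.253) = 0.1059 mol/dm³.
C_S = (C_{A0}−C_A)−C_R = 1.738 mol/dm³; S̃_{R/S} = 0.1059/1.738 = 0.0610.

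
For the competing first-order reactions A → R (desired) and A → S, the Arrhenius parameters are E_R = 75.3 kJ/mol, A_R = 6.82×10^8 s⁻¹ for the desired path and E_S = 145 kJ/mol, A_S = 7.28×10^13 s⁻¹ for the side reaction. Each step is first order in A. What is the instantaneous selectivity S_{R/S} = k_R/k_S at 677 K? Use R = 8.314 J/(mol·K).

2.24

With equal orders, S_{R/S} = k_R/k_S = (A_R/A_S)·exp[(E_S−E_R)/(RT)].
(E_S−E_R)/(RT) = (145−75.3)×10³/(8.314×677) = 69700/5629 = 12.38.
k_R/k_S = (6.82×10^8/7.28×10^13)·exp(12.38) = 9.368×10^-6 × 2.388×10^5 = 2.24.
Since E_R < E_S, lowering the temperature improves selectivity toward R.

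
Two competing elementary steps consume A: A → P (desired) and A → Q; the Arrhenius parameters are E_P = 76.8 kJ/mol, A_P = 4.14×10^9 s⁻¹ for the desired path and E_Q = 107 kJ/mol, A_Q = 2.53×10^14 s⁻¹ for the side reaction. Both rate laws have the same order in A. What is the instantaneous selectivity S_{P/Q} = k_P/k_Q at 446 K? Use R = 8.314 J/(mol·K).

0.0564

With equal orders, S_{P/Q} = k_P/k_Q = (A_P/A_Q)·exp[(E_Q−E_P)/(RT)].
(E_Q−E_P)/(RT) = (107−76.8)×10³/(8.314×446) = 30200/3708 = 8.144.
k_P/k_Q = (4.14×10^9/2.53×10^14)·exp(8.144) = 1.636×10^-5 × 3444 = 0.0564.
Since E_P < E_Q, lowering the temperature improves selectivity toward P.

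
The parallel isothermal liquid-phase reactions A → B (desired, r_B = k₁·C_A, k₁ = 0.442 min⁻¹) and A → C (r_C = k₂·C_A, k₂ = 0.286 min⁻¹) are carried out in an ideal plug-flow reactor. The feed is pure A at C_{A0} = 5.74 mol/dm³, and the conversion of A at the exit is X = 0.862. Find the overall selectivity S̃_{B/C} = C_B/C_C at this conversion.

C_A = C_{A0}(1−X) = 0.7921 mol/dm³.
Both paths are first order in A, so the instantaneous fraction to B is constant: dC_B/d(−C_A) = k₁/(k₁+k₂) = 0.6071.
C_B = 0.6071·(C_{A0}−C_A) = 0.6071×4.948 = 3.00 mol/dm³.
C_C = (C_{A0}−C_A)−C_B = 1.944 mol/dm³; S̃_{B/C} = 3.004/1.944 = 1.55.

1.55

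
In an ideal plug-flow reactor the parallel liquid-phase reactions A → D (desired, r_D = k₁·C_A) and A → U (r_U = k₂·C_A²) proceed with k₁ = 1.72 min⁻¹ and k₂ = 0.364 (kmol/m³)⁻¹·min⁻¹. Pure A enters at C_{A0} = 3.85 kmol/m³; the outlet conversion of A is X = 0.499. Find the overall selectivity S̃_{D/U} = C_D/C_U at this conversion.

C_A = C_{A0}(1−X) = 1.929 kmol/m³.
Along a PFR/batch, dC_D/dC_A = −r_D/(r_D+r_U) = −k₁/(k₁+k₂·C_A).
Integrating from C_{A0} to C_A: C_D = (1.72/0.364)·ln[(1.72+0.364·3.85)/(1.72+0.364·1.93)] = 4.725·ln(3.121/2.422) = 1.199 kmol/m³.
C_U = (C_{A0}−C_A)−C_D = 0.7226 kmol/m³; S̃_{D/U} = 1.199/0.7226 = 1.66.

1.66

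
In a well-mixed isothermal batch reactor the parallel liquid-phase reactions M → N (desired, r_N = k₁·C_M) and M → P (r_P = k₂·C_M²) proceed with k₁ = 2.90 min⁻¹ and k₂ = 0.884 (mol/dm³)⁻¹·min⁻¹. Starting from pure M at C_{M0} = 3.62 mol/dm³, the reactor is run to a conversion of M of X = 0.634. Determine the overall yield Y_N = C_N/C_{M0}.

C_M = C_{M0}(1−X) = 1.325 mol/dm³.
Along a PFR/batch, dC_N/dC_M = −r_N/(r_N+r_P) = −k₁/(k₁+k₂·C_M).
Integrating from C_{M0} to C_M: C_N = (2.90/0.884)·ln[(2.90+0.884·3.62)/(2.90+0.884·1.32)] = 3.281·ln(6.100/4.071) = 1.327 mol/dm³.
Y_N = C_N/C_{M0} = 1.327/3.62 = 0.366.

0.366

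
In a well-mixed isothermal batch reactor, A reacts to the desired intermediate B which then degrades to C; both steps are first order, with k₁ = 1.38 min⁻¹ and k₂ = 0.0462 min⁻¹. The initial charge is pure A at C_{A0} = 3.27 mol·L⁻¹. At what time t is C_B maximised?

The intermediate peaks when r₁ = r₂, i.e. k₁e^(−k₁t) = k₂e^(−k₂t), giving t_opt = ln(k₂/k₁)/(k₂−k₁).
= ln(0.0462/1.38)/(0.0462−1.38) = ln(0.03348)/-1.334 = -3.397/-1.334 = 2.55 min.

2.55 min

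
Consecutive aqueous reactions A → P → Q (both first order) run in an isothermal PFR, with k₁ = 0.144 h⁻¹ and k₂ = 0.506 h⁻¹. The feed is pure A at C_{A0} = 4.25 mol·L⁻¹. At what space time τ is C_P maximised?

3.47 h

The intermediate peaks when r₁ = r₂, i.e. k₁e^(−k₁τ) = k₂e^(−k₂τ), giving τ_opt = ln(k₂/k₁)/(k₂−k₁).
= ln(0.506/0.144)/(0.506−0.144) = ln(3.514)/0.3620 = 1.257/0.3620 = 3.47 h.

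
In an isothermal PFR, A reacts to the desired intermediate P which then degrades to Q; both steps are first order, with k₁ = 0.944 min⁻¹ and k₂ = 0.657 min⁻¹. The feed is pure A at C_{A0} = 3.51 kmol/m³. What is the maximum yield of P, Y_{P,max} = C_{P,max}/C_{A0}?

Evaluating C_P at τ_opt = ln(k₂/k₁)/(k₂−k₁) gives C_{P,max}/C_{A0} = (k₁/k₂)^[k₂/(k₂−k₁)].
= (0.944/0.657)^(0.657/(0.657−0.944)) = (1.437)^(-2.289) = 0.4362.

0.436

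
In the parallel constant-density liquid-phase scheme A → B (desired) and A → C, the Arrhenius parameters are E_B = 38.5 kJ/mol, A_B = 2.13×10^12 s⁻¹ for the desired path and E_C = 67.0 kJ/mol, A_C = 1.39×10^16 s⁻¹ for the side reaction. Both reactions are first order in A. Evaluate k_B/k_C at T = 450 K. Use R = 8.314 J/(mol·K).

0.312

Since both paths have the same order in A, the concentration cancels and S_{B/C} = k_B/k_C = (A_B/A_C)·exp[(E_C−E_B)/(RT)].
(E_C−E_B)/(RT) = (67.0−38.5)×10³/(8.314×450) = 28500/3741 = 7.618.
k_B/k_C = (2.13×10^12/1.39×10^16)·exp(7.618) = 1.532×10^-4 × 2034 = 0.312.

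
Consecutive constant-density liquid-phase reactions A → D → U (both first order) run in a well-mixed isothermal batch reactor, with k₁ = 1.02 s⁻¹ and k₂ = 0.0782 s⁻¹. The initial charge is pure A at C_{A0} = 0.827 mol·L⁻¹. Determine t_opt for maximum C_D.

For first-order series the maximum of C_D occurs at t_opt = ln(k₂/k₁)/(k₂−k₁).
= ln(0.0782/1.02)/(0.0782−1.02) = ln(0.07667)/-0.9418 = -2.568/-0.9418 = 2.73 s.

2.73 s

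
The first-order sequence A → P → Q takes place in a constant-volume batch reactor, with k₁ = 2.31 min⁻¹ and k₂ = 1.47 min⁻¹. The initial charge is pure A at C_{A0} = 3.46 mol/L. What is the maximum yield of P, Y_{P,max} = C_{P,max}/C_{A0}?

0.453

For a first-order series the maximum intermediate yield is C_{P,max}/C_{A0} = (k₁/k₂)^[k₂/(k₂−k₁)].
= (2.31/1.47)^(1.47/(1.47−2.31)) = (1.571)^(-1.750) = 0.4534.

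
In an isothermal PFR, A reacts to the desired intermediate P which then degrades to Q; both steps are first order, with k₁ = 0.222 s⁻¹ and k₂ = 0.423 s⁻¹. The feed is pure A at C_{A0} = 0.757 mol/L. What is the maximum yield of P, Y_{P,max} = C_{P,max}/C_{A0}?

For a first-order series the maximum intermediate yield is C_{P,max}/C_{A0} = (k₁/k₂)^[k₂/(k₂−k₁)].
= (0.222/0.423)^(0.423/(0.423−0.222)) = (0.5248)^(2.104) = 0.2575.

0.257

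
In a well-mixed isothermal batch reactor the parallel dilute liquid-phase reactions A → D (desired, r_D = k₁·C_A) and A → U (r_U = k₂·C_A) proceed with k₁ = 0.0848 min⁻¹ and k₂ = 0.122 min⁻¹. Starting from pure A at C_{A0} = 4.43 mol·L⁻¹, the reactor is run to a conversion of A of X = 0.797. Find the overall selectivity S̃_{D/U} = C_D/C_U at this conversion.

0.695

C_A = C_{A0}(1−X) = 0.8993 mol·L⁻¹.
Both paths are first order in A, so the instantaneous fraction to D is constant: dC_D/d(−C_A) = k₁/(k₁+k₂) = 0.4101.
C_D = 0.4101·(C_{A0}−C_A) = 0.4101×3.531 = 1.45 mol·L⁻¹.
C_U = (C_{A0}−C_A)−C_D = 2.083 mol·L⁻¹; S̃_{D/U} = 1.448/2.083 = 0.695.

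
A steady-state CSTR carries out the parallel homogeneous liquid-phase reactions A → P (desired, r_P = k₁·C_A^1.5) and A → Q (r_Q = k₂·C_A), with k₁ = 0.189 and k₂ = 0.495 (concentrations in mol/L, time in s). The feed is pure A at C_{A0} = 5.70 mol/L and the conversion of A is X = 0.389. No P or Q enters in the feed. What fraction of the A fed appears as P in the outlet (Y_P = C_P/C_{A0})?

0.162

Exit C_A = C_{A0}(1−X) = 5.70×0.611 = 3.483 mol/L.
A CSTR operates uniformly at the exit composition, giving r_P = 1.228 and r_Q = 1.724 (each k·C_A^n at C_A = 3.483).
Fraction of consumed A going to P: r_P/(r_P+r_Q) = 0.4161.
C_P = 0.4161·C_{A0}·X = 0.4161×5.70×0.389 = 0.923 mol/L; Y_P = C_P/C_{A0} = 0.162.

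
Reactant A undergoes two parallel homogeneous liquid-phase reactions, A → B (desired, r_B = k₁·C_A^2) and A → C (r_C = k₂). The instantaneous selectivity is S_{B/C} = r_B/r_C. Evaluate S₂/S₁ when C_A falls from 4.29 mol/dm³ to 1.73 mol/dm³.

0.163

S_{B/C} = (k₁/k₂)·C_A^2, so S₂/S₁ = (C_{A,2}/C_{A,1})^2.
= (1.73/4.29)^2 = (0.4033)^2 = 0.163.
Selectivity toward B falls as C_A falls — high-concentration operation is favoured.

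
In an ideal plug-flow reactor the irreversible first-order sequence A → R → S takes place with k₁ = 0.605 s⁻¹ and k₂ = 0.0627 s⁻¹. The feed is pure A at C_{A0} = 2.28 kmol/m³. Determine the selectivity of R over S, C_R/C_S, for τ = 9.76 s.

1.52

The intermediate concentration in a first-order A→B→C sequence is C_R = k₁C_{A0}(e^(−k₁τ) − e^(−k₂τ))/(k₂−k₁).
e^(−k₁τ) = e^(−0.605×9.76) = e^(−5.905) = 0.002726; e^(−k₂τ) = e^(−0.6120) = 0.5423.
C_R = 0.605×2.28/(0.0627−0.605) × (0.002726−0.5423) = (-2.544)×(-0.5396) = 1.372 kmol/m³.
C_A = C_{A0}e^(−k₁τ) = 0.006216 kmol/m³, so C_S = C_{A0}−C_A−C_R = 0.9013 kmol/m³; C_R/C_S = 1.52.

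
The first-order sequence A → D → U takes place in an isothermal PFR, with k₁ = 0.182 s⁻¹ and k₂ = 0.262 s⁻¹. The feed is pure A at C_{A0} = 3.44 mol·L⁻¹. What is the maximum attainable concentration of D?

1.04 mol·L⁻¹

Evaluating C_D at τ_opt = ln(k₂/k₁)/(k₂−k₁) gives C_{D,max}/C_{A0} = (k₁/k₂)^[k₂/(k₂−k₁)].
= (0.182/0.262)^(0.262/(0.262−0.182)) = (0.6947)^(3.275) = 0.3032.
C_{D,max} = 0.3032×3.44 = 1.04 mol·L⁻¹.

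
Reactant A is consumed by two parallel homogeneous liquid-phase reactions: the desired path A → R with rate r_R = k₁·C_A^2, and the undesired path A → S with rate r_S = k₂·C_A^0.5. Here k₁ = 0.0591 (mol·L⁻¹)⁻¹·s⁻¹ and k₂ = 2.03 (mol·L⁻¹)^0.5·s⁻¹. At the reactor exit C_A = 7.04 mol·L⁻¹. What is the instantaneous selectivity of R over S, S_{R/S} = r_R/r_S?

0.544

S_{R/S} = r_R/r_S = (k₁·C_A^2)/(k₂·C_A^0.5) = (k₁/k₂)·C_A^1.5.
= (0.0591×7.040^2) / (2.03×7.040^0.5) = 2.929/5.386 = 0.544.
Since the desired path is higher order in A, keeping C_A high (PFR or concentrated feed) favours R.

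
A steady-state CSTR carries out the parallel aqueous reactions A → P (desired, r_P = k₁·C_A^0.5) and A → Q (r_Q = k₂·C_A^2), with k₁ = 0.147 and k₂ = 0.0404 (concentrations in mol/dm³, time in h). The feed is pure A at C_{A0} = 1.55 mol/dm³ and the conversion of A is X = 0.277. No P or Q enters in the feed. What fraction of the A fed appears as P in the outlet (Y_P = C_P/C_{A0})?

0.209

Exit C_A = C_{A0}(1−X) = 1.55×0.723 = 1.121 mol/dm³.
In a CSTR the entire volume is at exit conditions, so r_P = 0.147×1.121^0.5 = 0.1556 and r_Q = 0.0404×1.121^2 = 0.05074.
Fraction of consumed A going to P: r_P/(r_P+r_Q) = 0.7541.
C_P = 0.7541·C_{A0}·X = 0.7541×1.55×0.277 = 0.324 mol/dm³; Y_P = C_P/C_{A0} = 0.209.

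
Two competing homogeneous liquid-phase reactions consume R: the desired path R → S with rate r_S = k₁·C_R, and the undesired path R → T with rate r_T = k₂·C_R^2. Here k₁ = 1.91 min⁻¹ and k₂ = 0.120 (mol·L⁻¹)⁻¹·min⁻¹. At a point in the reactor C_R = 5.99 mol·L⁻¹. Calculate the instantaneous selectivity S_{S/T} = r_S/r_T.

2.66

S_{S/T} = r_S/r_T = (k₁·C_R)/(k₂·C_R^2) = (k₁/k₂)·C_R⁻¹.
= (1.91×5.990) / (0.120×5.990^2) = 11.44/4.306 = 2.66.
The undesired path is higher order in R, so low C_R (CSTR or dilute feed) favours S.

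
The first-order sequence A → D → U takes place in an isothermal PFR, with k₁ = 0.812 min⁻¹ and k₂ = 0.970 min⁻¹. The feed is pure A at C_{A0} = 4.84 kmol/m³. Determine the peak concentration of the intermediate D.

At the optimum, C_{D,max}/C_{A0} = (k₁/k₂)^[k₂/(k₂−k₁)].
= (0.812/0.970)^(0.970/(0.970−0.812)) = (0.8371)^(6.139) = 0.3357.
C_{D,max} = 0.3357×4.84 = 1.62 kmol/m³.

1.62 kmol/m³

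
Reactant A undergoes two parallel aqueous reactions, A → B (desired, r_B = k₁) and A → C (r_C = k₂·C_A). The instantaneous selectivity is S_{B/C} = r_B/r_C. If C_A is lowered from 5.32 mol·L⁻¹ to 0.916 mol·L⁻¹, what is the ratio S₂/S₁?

5.81

S_{B/C} = (k₁/k₂)·C_A⁻¹, so S₂/S₁ = (C_{A,2}/C_{A,1})⁻¹.
= 5.32/0.916 = 5.81.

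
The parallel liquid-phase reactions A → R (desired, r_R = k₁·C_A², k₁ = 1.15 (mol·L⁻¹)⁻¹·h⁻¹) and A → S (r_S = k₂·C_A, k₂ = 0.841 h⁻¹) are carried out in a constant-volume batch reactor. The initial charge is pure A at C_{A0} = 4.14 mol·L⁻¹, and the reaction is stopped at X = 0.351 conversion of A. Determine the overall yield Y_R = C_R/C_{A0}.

0.288

C_A = C_{A0}(1−X) = 2.687 mol·L⁻¹.
Along a PFR/batch, dC_S/dC_A = −r_S/(r_R+r_S) = −k₂/(k₂+k₁·C_A).
Integrating from C_{A0} to C_A: C_S = (0.841/1.15)·ln[(0.841+1.15·4.14)/(0.841+1.15·2.69)] = 0.7313·ln(5.602/3.931) = 0.2591 mol·L⁻¹.
Then C_R = (C_{A0}−C_A) − C_S = 1.453 − 0.2591 = 1.194 mol·L⁻¹.
Y_R = C_R/C_{A0} = 1.194/4.14 = 0.288.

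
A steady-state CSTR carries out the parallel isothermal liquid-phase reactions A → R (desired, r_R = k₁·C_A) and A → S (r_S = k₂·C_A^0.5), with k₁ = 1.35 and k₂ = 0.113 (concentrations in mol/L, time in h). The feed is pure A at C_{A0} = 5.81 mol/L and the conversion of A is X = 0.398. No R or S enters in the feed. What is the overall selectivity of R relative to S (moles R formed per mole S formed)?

22.3

Exit C_A = C_{A0}(1−X) = 5.81×0.602 = 3.498 mol/L.
In a CSTR the entire volume is at exit conditions, so r_R = 1.35×3.498 = 4.722 and r_S = 0.113×3.498^0.5 = 0.2113.
Overall selectivity = C_R/C_S = r_Rτ/(r_Sτ) = r_R/r_S = 22.3.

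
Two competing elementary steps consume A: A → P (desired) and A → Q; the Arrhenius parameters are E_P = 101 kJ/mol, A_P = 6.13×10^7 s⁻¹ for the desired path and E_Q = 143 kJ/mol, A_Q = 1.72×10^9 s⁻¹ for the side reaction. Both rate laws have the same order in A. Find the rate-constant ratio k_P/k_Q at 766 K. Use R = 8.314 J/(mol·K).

26.1

k_P/k_Q = (A_P/A_Q)·exp[−(E_P−E_Q)/(RT)] = (A_P/A_Q)·exp[(E_Q−E_P)/(RT)].
(E_Q−E_P)/(RT) = (143−101)×10³/(8.314×766) = 42000/6369 = 6.595.
k_P/k_Q = (6.13×10^7/1.72×10^9)·exp(6.595) = 0.03564 × 731.4 = 26.1.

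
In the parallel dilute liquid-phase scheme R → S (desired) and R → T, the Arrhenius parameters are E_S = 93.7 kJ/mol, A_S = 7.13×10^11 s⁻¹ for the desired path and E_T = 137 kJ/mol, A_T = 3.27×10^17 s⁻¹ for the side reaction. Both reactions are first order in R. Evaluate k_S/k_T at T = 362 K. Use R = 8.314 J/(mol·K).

k_S/k_T = (A_S/A_T)·exp[−(E_S−E_T)/(RT)] = (A_S/A_T)·exp[(E_T−E_S)/(RT)].
(E_T−E_S)/(RT) = (137−93.7)×10³/(8.314×362) = 43300/3010 = 14.39.
k_S/k_T = (7.13×10^11/3.27×10^17)·exp(14.39) = 2.180×10^-6 × 1.771×10^6 = 3.86.
Since E_S < E_T, lowering the temperature improves selectivity toward S.

3.86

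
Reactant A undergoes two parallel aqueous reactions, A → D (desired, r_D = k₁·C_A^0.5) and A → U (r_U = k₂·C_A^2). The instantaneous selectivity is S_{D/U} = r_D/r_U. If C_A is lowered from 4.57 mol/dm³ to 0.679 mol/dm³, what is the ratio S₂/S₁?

S_{D/U} = (k₁/k₂)·C_A^-1.5, so S₂/S₁ = (C_{A,2}/C_{A,1})^-1.5.
= (0.679/4.57)^(-1.5) = (0.1486)^(-1.5) = 17.5.

17.5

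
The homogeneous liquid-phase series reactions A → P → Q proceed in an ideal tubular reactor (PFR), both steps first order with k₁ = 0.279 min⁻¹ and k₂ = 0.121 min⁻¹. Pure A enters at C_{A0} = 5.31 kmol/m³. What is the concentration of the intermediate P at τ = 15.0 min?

1.38 kmol/m³

Solving the coupled first-order balances gives C_P(τ) = [k₁/(k₂−k₁)]·C_{A0}·(e^(−k₁τ) − e^(−k₂τ)).
e^(−k₁τ) = e^(−0.279×15.0) = e^(−4.185) = 0.01522; e^(−k₂τ) = e^(−1.815) = 0.1628.
C_P = 0.279×5.31/(0.121−0.279) × (0.01522−0.1628) = (-9.377)×(-0.1476) = 1.384 kmol/m³.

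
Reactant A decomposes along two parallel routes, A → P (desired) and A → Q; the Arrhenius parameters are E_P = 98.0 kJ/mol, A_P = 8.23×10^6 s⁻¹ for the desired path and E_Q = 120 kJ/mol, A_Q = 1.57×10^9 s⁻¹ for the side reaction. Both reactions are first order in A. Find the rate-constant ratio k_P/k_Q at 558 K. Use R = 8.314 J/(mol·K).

0.601

Since both paths have the same order in A, the concentration cancels and S_{P/Q} = k_P/k_Q = (A_P/A_Q)·exp[(E_Q−E_P)/(RT)].
(E_Q−E_P)/(RT) = (120−98.0)×10³/(8.314×558) = 22000/4639 = 4.742.
k_P/k_Q = (8.23×10^6/1.57×10^9)·exp(4.742) = 0.005242 × 114.7 = 0.601.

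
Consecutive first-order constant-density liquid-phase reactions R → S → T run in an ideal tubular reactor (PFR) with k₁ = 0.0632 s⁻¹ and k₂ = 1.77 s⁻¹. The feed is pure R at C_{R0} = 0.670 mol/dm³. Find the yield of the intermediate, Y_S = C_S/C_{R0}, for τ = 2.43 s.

The intermediate concentration in a first-order A→B→C sequence is C_S = k₁C_{R0}(e^(−k₁τ) − e^(−k₂τ))/(k₂−k₁).
e^(−k₁τ) = e^(−0.0632×2.43) = e^(−0.1536) = 0.8576; e^(−k₂τ) = e^(−4.301) = 0.01355.
C_S = 0.0632×0.670/(1.77−0.0632) × (0.8576−0.01355) = 0.02481×0.8441 = 0.02094 mol/dm³.
Y_S = C_S/C_{R0} = 0.02094/0.670 = 0.0313.

0.0313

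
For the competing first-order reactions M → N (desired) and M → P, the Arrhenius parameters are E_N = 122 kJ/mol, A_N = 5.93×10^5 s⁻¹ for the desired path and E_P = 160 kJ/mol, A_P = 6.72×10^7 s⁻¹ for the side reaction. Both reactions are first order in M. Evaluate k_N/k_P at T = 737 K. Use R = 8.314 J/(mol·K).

With equal orders, S_{N/P} = k_N/k_P = (A_N/A_P)·exp[(E_P−E_N)/(RT)].
(E_P−E_N)/(RT) = (160−122)×10³/(8.314×737) = 38000/6127 = 6.202.
k_N/k_P = (5.93×10^5/6.72×10^7)·exp(6.202) = 0.008824 × 493.6 = 4.36.

4.36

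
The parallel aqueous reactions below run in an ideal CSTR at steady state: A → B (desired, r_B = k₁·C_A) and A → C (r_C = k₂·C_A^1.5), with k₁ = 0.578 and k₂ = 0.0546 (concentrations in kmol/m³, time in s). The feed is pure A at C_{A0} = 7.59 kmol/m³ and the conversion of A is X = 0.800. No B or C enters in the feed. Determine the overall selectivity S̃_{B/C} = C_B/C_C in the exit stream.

8.59

Exit C_A = C_{A0}(1−X) = 7.59×0.200 = 1.518 kmol/m³.
In a CSTR the entire volume is at exit conditions, so r_B = 0.578×1.518 = 0.8774 and r_C = 0.0546×1.518^1.5 = 0.1021.
Overall selectivity = C_B/C_C = r_Bτ/(r_Cτ) = r_B/r_C = 8.59.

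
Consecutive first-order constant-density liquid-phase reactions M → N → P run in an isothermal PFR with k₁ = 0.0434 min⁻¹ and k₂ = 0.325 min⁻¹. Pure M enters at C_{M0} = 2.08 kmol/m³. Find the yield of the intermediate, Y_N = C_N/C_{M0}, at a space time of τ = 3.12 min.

For first-order series with pure M initially, C_N(τ) = k₁C_{M0}/(k₂−k₁)·(e^(−k₁τ) − e^(−k₂τ)).
e^(−k₁τ) = e^(−0.0434×3.12) = e^(−0.1354) = 0.8734; e^(−k₂τ) = e^(−1.014) = 0.3628.
C_N = 0.0434×2.08/(0.325−0.0434) × (0.8734−0.3628) = 0.3206×0.5106 = 0.1637 kmol/m³.
Y_N = C_N/C_{M0} = 0.1637/2.08 = 0.0787.

0.0787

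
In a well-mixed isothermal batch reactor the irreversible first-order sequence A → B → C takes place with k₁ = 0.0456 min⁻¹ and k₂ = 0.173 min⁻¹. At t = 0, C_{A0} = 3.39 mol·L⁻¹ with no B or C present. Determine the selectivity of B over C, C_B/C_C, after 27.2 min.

Solving the coupled first-order balances gives C_B(t) = [k₁/(k₂−k₁)]·C_{A0}·(e^(−k₁t) − e^(−k₂t)).
e^(−k₁t) = e^(−0.0456×27.2) = e^(−1.240) = 0.2893; e^(−k₂t) = e^(−4.706) = 0.009044.
C_B = 0.0456×3.39/(0.173−0.0456) × (0.2893−0.009044) = 1.213×0.2802 = 0.3400 mol·L⁻¹.
C_A = C_{A0}e^(−k₁t) = 0.9807 mol·L⁻¹, so C_C = C_{A0}−C_A−C_B = 2.069 mol·L⁻¹; C_B/C_C = 0.164.

0.164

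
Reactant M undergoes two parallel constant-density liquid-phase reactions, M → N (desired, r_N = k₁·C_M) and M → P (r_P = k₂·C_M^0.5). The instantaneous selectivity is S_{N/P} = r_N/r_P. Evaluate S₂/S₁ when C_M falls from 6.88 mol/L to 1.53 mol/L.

0.472

S_{N/P} = (k₁/k₂)·C_M^0.5, so S₂/S₁ = (C_{M,2}/C_{M,1})^0.5.
= (1.53/6.88)^0.5 = (0.2224)^0.5 = 0.472.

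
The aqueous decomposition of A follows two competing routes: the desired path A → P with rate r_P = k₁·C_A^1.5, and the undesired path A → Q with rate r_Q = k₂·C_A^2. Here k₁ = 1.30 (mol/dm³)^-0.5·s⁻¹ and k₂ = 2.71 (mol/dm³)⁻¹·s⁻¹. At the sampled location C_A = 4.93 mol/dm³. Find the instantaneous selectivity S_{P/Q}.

0.216

S_{P/Q} = r_P/r_Q = (k₁·C_A^1.5)/(k₂·C_A^2) = (k₁/k₂)·C_A^-0.5.
= (1.30×4.930^1.5) / (2.71×4.930^2) = 14.23/65.87 = 0.216.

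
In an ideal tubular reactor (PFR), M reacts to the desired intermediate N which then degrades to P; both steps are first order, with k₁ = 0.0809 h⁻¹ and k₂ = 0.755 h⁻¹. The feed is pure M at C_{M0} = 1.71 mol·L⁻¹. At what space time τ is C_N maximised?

The intermediate peaks when r₁ = r₂, i.e. k₁e^(−k₁τ) = k₂e^(−k₂τ), giving τ_opt = ln(k₂/k₁)/(k₂−k₁).
= ln(0.755/0.0809)/(0.755−0.0809) = ln(9.333)/0.6741 = 2.234/0.6741 = 3.31 h.

3.31 h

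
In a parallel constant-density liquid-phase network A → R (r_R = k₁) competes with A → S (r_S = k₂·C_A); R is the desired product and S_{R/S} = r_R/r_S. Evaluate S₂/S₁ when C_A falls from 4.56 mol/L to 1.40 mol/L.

S_{R/S} = (k₁/k₂)·C_A⁻¹, so S₂/S₁ = (C_{A,2}/C_{A,1})⁻¹.
= 4.56/1.40 = 3.26.

3.26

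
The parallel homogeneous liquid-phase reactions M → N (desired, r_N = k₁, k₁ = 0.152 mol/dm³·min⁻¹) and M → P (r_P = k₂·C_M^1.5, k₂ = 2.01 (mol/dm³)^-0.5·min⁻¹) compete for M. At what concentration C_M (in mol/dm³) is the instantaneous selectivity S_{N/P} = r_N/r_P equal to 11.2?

S_{N/P} = (k₁/k₂)·C_M^-1.5 ⇒ C_M = (S·k₂/k₁)^(1/(-1.5)).
= (11.2×2.01/0.152)^(-0.6667) = (148.1)^(-0.6667) = 0.0357 mol/dm³.

0.0357 mol/dm³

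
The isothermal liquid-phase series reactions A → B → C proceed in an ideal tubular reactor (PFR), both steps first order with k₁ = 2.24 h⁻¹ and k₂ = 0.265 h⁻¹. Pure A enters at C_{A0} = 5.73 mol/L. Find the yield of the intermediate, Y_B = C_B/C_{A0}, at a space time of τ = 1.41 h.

0.732

The intermediate concentration in a first-order A→B→C sequence is C_B = k₁C_{A0}(e^(−k₁τ) − e^(−k₂τ))/(k₂−k₁).
e^(−k₁τ) = e^(−2.24×1.41) = e^(−3.158) = 0.04249; e^(−k₂τ) = e^(−0.3736) = 0.6882.
C_B = 2.24×5.73/(0.265−2.24) × (0.04249−0.6882) = (-6.499)×(-0.6457) = 4.196 mol/L.
Y_B = C_B/C_{A0} = 4.196/5.73 = 0.732.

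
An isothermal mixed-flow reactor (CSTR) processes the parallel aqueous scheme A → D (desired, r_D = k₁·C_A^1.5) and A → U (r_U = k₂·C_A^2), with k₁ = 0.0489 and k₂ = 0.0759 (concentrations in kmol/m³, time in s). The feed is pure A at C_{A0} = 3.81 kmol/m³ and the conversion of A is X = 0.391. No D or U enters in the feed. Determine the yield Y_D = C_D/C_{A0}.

0.116

Exit C_A = C_{A0}(1−X) = 3.81×0.609 = 2.320 kmol/m³.
Rates in a CSTR are evaluated at the outlet concentration: r_D = 0.0489×2.320^1.5 = 0.1728, r_U = 0.0759×2.320^2 = 0.4086.
Fraction of consumed A going to D: r_D/(r_D+r_U) = 0.2972.
C_D = 0.2972·C_{A0}·X = 0.2972×3.81×0.391 = 0.443 kmol/m³; Y_D = C_D/C_{A0} = 0.116.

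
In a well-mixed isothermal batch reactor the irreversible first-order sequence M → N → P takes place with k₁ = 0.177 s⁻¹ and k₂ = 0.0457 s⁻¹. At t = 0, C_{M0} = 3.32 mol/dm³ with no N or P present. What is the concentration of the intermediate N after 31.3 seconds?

1.05 mol/dm³

Solving the coupled first-order balances gives C_N(t) = [k₁/(k₂−k₁)]·C_{M0}·(e^(−k₁t) − e^(−k₂t)).
e^(−k₁t) = e^(−0.177×31.3) = e^(−5.540) = 0.003926; e^(−k₂t) = e^(−1.430) = 0.2392.
C_N = 0.177×3.32/(0.0457−0.177) × (0.003926−0.2392) = (-4.476)×(-0.2353) = 1.053 mol/dm³.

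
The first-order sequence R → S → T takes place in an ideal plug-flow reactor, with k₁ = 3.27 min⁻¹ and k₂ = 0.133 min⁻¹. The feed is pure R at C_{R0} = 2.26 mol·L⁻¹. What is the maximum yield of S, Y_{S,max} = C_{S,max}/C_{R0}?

0.873

At the optimum, C_{S,max}/C_{R0} = (k₁/k₂)^[k₂/(k₂−k₁)].
= (3.27/0.133)^(0.133/(0.133−3.27)) = (24.59)^(-0.04240) = 0.8730.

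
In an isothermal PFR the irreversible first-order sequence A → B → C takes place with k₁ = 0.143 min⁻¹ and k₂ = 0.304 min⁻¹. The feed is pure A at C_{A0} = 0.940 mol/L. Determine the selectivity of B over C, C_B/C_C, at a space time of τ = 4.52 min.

1.02

The intermediate concentration in a first-order A→B→C sequence is C_B = k₁C_{A0}(e^(−k₁τ) − e^(−k₂τ))/(k₂−k₁).
e^(−k₁τ) = e^(−0.143×4.52) = e^(−0.6464) = 0.5239; e^(−k₂τ) = e^(−1.374) = 0.2531.
C_B = 0.143×0.940/(0.304−0.143) × (0.5239−0.2531) = 0.8349×0.2709 = 0.2262 mol/L.
C_A = C_{A0}e^(−k₁τ) = 0.4925 mol/L, so C_C = C_{A0}−C_A−C_B = 0.2213 mol/L; C_B/C_C = 1.02.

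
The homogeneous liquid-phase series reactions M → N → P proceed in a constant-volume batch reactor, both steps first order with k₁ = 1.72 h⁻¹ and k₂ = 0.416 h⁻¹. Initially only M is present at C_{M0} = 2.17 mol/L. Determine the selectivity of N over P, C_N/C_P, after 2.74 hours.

For first-order series with pure M initially, C_N(t) = k₁C_{M0}/(k₂−k₁)·(e^(−k₁t) − e^(−k₂t)).
e^(−k₁t) = e^(−1.72×2.74) = e^(−4.713) = 0.008980; e^(−k₂t) = e^(−1.140) = 0.3199.
C_N = 1.72×2.17/(0.416−1.72) × (0.008980−0.3199) = (-2.862)×(-0.3109) = 0.8899 mol/L.
C_M = C_{M0}e^(−k₁t) = 0.01949 mol/L, so C_P = C_{M0}−C_M−C_N = 1.261 mol/L; C_N/C_P = 0.706.

0.706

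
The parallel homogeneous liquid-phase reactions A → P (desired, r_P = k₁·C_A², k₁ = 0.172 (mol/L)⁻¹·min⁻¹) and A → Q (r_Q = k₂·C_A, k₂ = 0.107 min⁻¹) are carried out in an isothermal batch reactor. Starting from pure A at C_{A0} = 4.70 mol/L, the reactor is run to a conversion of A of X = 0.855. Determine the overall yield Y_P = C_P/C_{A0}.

0.669

C_A = C_{A0}(1−X) = 0.6815 mol/L.
Along a PFR/batch, dC_Q/dC_A = −r_Q/(r_P+r_Q) = −k₂/(k₂+k₁·C_A).
Integrating from C_{A0} to C_A: C_Q = (0.107/0.172)·ln[(0.107+0.172·4.70)/(0.107+0.172·0.682)] = 0.6221·ln(0.9154/0.2242) = 0.8751 mol/L.
Then C_P = (C_{A0}−C_A) − C_Q = 4.019 − 0.8751 = 3.143 mol/L.
Y_P = C_P/C_{A0} = 3.143/4.70 = 0.669.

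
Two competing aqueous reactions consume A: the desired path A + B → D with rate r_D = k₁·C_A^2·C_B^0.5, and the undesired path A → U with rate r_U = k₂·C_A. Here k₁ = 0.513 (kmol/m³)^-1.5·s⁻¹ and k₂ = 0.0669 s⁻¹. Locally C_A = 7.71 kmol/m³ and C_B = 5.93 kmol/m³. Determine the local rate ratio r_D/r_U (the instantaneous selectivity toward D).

S_{D/U} = r_D/r_U = (k₁·C_A^2·C_B^0.5)/(k₂·C_A) = (k₁/k₂)·C_A·C_B^0.5.
= (0.513×7.710^2×5.930^0.5) / (0.0669×7.710) = 74.26/0.5158 = 144.
Since the desired path is higher order in A, keeping C_A high (PFR or concentrated feed) favours D.

144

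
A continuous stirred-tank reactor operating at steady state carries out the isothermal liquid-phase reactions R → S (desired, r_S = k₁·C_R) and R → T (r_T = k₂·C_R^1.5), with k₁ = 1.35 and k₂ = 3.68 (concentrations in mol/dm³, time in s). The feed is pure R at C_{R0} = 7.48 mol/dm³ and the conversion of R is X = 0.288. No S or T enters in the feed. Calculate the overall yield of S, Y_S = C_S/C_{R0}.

0.0395

Exit C_R = C_{R0}(1−X) = 7.48×0.712 = 5.326 mol/dm³.
In a CSTR the entire volume is at exit conditions, so r_S = 1.35×5.326 = 7.190 and r_T = 3.68×5.326^1.5 = 45.23.
Fraction of consumed R going to S: r_S/(r_S+r_T) = 0.1372.
C_S = 0.1372·C_{R0}·X = 0.1372×7.48×0.288 = 0.295 mol/dm³; Y_S = C_S/C_{R0} = 0.0395.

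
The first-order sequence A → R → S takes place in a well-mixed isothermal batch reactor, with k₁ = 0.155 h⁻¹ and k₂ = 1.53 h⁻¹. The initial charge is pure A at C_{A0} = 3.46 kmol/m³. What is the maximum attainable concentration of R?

0.271 kmol/m³

Evaluating C_R at t_opt = ln(k₂/k₁)/(k₂−k₁) gives C_{R,max}/C_{A0} = (k₁/k₂)^[k₂/(k₂−k₁)].
= (0.155/1.53)^(1.53/(1.53−0.155)) = (0.1013)^(1.113) = 0.07826.
C_{R,max} = 0.07826×3.46 = 0.271 kmol/m³.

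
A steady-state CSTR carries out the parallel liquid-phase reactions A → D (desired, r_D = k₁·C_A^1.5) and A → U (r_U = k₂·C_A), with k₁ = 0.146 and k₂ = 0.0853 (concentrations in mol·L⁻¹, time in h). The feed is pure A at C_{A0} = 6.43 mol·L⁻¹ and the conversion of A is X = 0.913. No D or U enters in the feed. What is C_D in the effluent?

Exit C_A = C_{A0}(1−X) = 6.43×0.0870 = 0.5594 mol·L⁻¹.
A CSTR operates uniformly at the exit composition, giving r_D = 0.06109 and r_U = 0.04772 (each k·C_A^n at C_A = 0.5594).
Fraction of consumed A going to D: r_D/(r_D+r_U) = 0.5614.
C_D = 0.5614·C_{A0}·X = 0.5614×6.43×0.913 = 3.30 mol·L⁻¹.

3.30 mol·L⁻¹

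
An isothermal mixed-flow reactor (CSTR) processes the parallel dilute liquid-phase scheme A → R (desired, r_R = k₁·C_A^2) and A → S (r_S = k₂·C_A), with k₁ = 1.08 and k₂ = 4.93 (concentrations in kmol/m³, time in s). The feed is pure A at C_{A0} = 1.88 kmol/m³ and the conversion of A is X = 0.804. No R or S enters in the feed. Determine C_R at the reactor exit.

0.113 kmol/m³

Exit C_A = C_{A0}(1−X) = 1.88×0.196 = 0.3685 kmol/m³.
In a CSTR the entire volume is at exit conditions, so r_R = 1.08×0.3685^2 = 0.1466 and r_S = 4.93×0.3685 = 1.817.
Fraction of consumed A going to R: r_R/(r_R+r_S) = 0.07469.
C_R = 0.07469·C_{A0}·X = 0.07469×1.88×0.804 = 0.113 kmol/m³.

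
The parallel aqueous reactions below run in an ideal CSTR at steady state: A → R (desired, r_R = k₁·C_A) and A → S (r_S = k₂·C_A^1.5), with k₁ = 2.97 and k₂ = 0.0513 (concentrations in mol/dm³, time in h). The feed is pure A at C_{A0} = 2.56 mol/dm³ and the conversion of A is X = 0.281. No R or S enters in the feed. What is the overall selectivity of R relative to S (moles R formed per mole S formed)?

42.7

Exit C_A = C_{A0}(1−X) = 2.56×0.719 = 1.841 mol/dm³.
Rates in a CSTR are evaluated at the outlet concentration: r_R = 2.97×1.841 = 5.467, r_S = 0.0513×1.841^1.5 = 0.1281.
Overall selectivity = C_R/C_S = r_Rτ/(r_Sτ) = r_R/r_S = 42.7.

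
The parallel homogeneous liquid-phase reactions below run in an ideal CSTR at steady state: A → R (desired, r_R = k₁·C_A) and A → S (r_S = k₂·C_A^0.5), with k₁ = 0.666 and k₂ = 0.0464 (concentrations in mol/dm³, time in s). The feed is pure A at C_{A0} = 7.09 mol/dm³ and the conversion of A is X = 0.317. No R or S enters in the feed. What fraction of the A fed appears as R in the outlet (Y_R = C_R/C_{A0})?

Exit C_A = C_{A0}(1−X) = 7.09×0.683 = 4.842 mol/dm³.
In a CSTR the entire volume is at exit conditions, so r_R = 0.666×4.842 = 3.225 and r_S = 0.0464×4.842^0.5 = 0.1021.
Fraction of consumed A going to R: r_R/(r_R+r_S) = 0.9693.
C_R = 0.9693·C_{A0}·X = 0.9693×7.09×0.317 = 2.18 mol/dm³; Y_R = C_R/C_{A0} = 0.307.

0.307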